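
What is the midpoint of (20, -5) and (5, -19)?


Midpoint = ((20+5)/2, (-5+-19)/2) = (12.5, -12)

(12.5, -12)


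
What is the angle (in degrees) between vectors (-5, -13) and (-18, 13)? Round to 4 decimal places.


dot = -5*-18 + -13*13 = -79
|u| = 13.9284, |v| = 22.2036
cos(angle) = -0.2554
angle = 104.8001 degrees

104.8001 degrees


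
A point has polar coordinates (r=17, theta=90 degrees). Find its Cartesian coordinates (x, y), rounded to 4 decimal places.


x = 17 * cos(90) = 0
y = 17 * sin(90) = 17

(0, 17)


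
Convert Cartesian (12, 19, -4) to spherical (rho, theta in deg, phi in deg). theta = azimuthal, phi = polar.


rho = sqrt(12^2 + 19^2 + (-4)^2) = 22.8254
theta = atan2(19, 12) = 57.7244 deg
phi = acos(-4/22.8254) = 100.0928 deg

rho = 22.8254, theta = 57.7244 deg, phi = 100.0928 deg


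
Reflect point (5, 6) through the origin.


Reflection through origin: (x, y) -> (-x, -y)
(5, 6) -> (-5, -6)

(-5, -6)


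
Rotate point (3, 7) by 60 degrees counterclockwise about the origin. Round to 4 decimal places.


x' = 3*cos(60) - 7*sin(60) = -4.5622
y' = 3*sin(60) + 7*cos(60) = 6.0981

(-4.5622, 6.0981)


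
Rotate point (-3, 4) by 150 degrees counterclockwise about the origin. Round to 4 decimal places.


x' = -3*cos(150) - 4*sin(150) = 0.5981
y' = -3*sin(150) + 4*cos(150) = -4.9641

(0.5981, -4.9641)


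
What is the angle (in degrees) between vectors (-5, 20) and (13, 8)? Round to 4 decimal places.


dot = -5*13 + 20*8 = 95
|u| = 20.6155, |v| = 15.2643
cos(angle) = 0.3019
angle = 72.4287 degrees

72.4287 degrees


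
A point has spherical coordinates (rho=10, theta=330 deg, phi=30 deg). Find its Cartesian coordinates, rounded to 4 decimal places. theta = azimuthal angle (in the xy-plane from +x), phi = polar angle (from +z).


x = 10 * sin(30) * cos(330) = 4.3301
y = 10 * sin(30) * sin(330) = -2.5
z = 10 * cos(30) = 8.6603

(4.3301, -2.5, 8.6603)


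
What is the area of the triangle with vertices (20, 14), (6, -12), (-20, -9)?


Area = |x1(y2-y3) + x2(y3-y1) + x3(y1-y2)| / 2
= |20*(-12--9) + 6*(-9-14) + -20*(14--12)| / 2
= 359

359


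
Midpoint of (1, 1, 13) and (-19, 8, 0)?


Midpoint = ((1+-19)/2, (1+8)/2, (13+0)/2) = (-9, 4.5, 6.5)

(-9, 4.5, 6.5)


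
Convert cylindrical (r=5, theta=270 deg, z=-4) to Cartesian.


x = 5 * cos(270) = 0
y = 5 * sin(270) = -5
z = -4

(0, -5, -4)


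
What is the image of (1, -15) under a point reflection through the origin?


Reflection through origin: (x, y) -> (-x, -y)
(1, -15) -> (-1, 15)

(-1, 15)


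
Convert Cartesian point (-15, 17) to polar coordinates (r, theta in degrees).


r = sqrt((-15)^2 + 17^2) = 22.6716
theta = atan2(17, -15) = 131.4237 degrees

r = 22.6716, theta = 131.4237 degrees


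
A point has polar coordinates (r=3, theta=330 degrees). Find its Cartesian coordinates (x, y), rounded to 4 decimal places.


x = 3 * cos(330) = 2.5981
y = 3 * sin(330) = -1.5

(2.5981, -1.5)


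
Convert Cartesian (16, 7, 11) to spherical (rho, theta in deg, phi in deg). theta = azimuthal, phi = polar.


rho = sqrt(16^2 + 7^2 + 11^2) = 20.6398
theta = atan2(7, 16) = 23.6294 deg
phi = acos(11/20.6398) = 57.7949 deg

rho = 20.6398, theta = 23.6294 deg, phi = 57.7949 deg


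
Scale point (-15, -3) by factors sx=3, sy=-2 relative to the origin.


Scaling: (x*sx, y*sy) = (-15*3, -3*-2) = (-45, 6)

(-45, 6)


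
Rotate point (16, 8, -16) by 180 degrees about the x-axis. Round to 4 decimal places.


x' = 16
y' = 8*cos(180) - -16*sin(180) = -8
z' = 8*sin(180) + -16*cos(180) = 16

(16, -8, 16)


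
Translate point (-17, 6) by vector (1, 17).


Translation: (x+dx, y+dy) = (-17+1, 6+17) = (-16, 23)

(-16, 23)


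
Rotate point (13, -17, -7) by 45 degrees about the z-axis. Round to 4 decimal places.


x' = 13*cos(45) - -17*sin(45) = 21.2132
y' = 13*sin(45) + -17*cos(45) = -2.8284
z' = -7

(21.2132, -2.8284, -7)


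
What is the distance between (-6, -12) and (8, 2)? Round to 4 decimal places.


d = sqrt((8--6)^2 + (2--12)^2) = 19.799

19.799


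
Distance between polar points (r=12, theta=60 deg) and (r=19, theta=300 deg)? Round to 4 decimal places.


d = sqrt(r1^2 + r2^2 - 2*r1*r2*cos(t2-t1))
d = sqrt(12^2 + 19^2 - 2*12*19*cos(300-60)) = 27.074

27.074


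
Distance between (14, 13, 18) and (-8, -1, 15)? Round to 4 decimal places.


d = sqrt((-8-14)^2 + (-1-13)^2 + (15-18)^2) = 26.2488

26.2488


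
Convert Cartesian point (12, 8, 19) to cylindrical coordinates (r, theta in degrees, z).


r = sqrt(12^2 + 8^2) = 14.4222
theta = atan2(8, 12) = 33.6901 deg
z = 19

r = 14.4222, theta = 33.6901 deg, z = 19


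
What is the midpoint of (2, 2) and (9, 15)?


Midpoint = ((2+9)/2, (2+15)/2) = (5.5, 8.5)

(5.5, 8.5)


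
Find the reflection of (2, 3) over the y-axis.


Reflection across y-axis: (x, y) -> (-x, y)
(2, 3) -> (-2, 3)

(-2, 3)


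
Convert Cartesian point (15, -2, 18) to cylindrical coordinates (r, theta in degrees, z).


r = sqrt(15^2 + (-2)^2) = 15.1327
theta = atan2(-2, 15) = 352.4054 deg
z = 18

r = 15.1327, theta = 352.4054 deg, z = 18


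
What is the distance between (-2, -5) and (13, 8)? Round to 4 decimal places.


d = sqrt((13--2)^2 + (8--5)^2) = 19.8494

19.8494


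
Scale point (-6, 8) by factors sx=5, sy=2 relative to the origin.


Scaling: (x*sx, y*sy) = (-6*5, 8*2) = (-30, 16)

(-30, 16)


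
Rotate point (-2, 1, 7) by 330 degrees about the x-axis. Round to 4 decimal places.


x' = -2
y' = 1*cos(330) - 7*sin(330) = 4.366
z' = 1*sin(330) + 7*cos(330) = 5.5622

(-2, 4.366, 5.5622)


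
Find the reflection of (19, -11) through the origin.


Reflection through origin: (x, y) -> (-x, -y)
(19, -11) -> (-19, 11)

(-19, 11)


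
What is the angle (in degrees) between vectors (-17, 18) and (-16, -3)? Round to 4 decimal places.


dot = -17*-16 + 18*-3 = 218
|u| = 24.7588, |v| = 16.2788
cos(angle) = 0.5409
angle = 57.2562 degrees

57.2562 degrees


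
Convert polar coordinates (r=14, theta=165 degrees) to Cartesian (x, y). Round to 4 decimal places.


x = 14 * cos(165) = -13.523
y = 14 * sin(165) = 3.6235

(-13.523, 3.6235)


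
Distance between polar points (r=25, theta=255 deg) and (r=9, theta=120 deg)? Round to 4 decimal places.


d = sqrt(r1^2 + r2^2 - 2*r1*r2*cos(t2-t1))
d = sqrt(25^2 + 9^2 - 2*25*9*cos(120-255)) = 32.0031

32.0031


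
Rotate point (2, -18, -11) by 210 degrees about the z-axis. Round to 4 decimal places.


x' = 2*cos(210) - -18*sin(210) = -10.7321
y' = 2*sin(210) + -18*cos(210) = 14.5885
z' = -11

(-10.7321, 14.5885, -11)


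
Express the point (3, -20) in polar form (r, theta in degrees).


r = sqrt(3^2 + (-20)^2) = 20.2237
theta = atan2(-20, 3) = 278.5308 degrees

r = 20.2237, theta = 278.5308 degrees


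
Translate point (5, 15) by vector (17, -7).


Translation: (x+dx, y+dy) = (5+17, 15+-7) = (22, 8)

(22, 8)


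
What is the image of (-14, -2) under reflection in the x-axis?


Reflection across x-axis: (x, y) -> (x, -y)
(-14, -2) -> (-14, 2)

(-14, 2)


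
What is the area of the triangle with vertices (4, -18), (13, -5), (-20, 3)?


Area = |x1(y2-y3) + x2(y3-y1) + x3(y1-y2)| / 2
= |4*(-5-3) + 13*(3--18) + -20*(-18--5)| / 2
= 250.5

250.5


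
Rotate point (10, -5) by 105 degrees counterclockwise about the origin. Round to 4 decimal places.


x' = 10*cos(105) - -5*sin(105) = 2.2414
y' = 10*sin(105) + -5*cos(105) = 10.9534

(2.2414, 10.9534)


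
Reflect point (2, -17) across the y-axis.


Reflection across y-axis: (x, y) -> (-x, y)
(2, -17) -> (-2, -17)

(-2, -17)


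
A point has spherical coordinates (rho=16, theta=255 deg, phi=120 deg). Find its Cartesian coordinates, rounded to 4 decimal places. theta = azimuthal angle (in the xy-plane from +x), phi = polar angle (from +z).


x = 16 * sin(120) * cos(255) = -3.5863
y = 16 * sin(120) * sin(255) = -13.3843
z = 16 * cos(120) = -8

(-3.5863, -13.3843, -8)


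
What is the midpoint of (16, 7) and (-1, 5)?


Midpoint = ((16+-1)/2, (7+5)/2) = (7.5, 6)

(7.5, 6)


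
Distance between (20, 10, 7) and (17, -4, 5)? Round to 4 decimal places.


d = sqrt((17-20)^2 + (-4-10)^2 + (5-7)^2) = 14.4568

14.4568


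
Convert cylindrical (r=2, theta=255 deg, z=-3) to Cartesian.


x = 2 * cos(255) = -0.5176
y = 2 * sin(255) = -1.9319
z = -3

(-0.5176, -1.9319, -3)


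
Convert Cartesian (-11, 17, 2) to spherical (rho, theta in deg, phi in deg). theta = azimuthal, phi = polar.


rho = sqrt((-11)^2 + 17^2 + 2^2) = 20.347
theta = atan2(17, -11) = 122.9052 deg
phi = acos(2/20.347) = 84.359 deg

rho = 20.347, theta = 122.9052 deg, phi = 84.359 deg


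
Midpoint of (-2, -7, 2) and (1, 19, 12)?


Midpoint = ((-2+1)/2, (-7+19)/2, (2+12)/2) = (-0.5, 6, 7)

(-0.5, 6, 7)


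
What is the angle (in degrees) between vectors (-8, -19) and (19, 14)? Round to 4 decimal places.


dot = -8*19 + -19*14 = -418
|u| = 20.6155, |v| = 23.6008
cos(angle) = -0.8591
angle = 149.218 degrees

149.218 degrees


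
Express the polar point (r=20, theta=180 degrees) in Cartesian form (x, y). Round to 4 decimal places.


x = 20 * cos(180) = -20
y = 20 * sin(180) = 0

(-20, 0)


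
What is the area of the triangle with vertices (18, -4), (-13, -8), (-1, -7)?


Area = |x1(y2-y3) + x2(y3-y1) + x3(y1-y2)| / 2
= |18*(-8--7) + -13*(-7--4) + -1*(-4--8)| / 2
= 8.5

8.5


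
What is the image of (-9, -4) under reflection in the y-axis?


Reflection across y-axis: (x, y) -> (-x, y)
(-9, -4) -> (9, -4)

(9, -4)


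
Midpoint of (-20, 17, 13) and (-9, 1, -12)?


Midpoint = ((-20+-9)/2, (17+1)/2, (13+-12)/2) = (-14.5, 9, 0.5)

(-14.5, 9, 0.5)


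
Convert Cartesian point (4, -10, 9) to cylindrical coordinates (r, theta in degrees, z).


r = sqrt(4^2 + (-10)^2) = 10.7703
theta = atan2(-10, 4) = 291.8014 deg
z = 9

r = 10.7703, theta = 291.8014 deg, z = 9


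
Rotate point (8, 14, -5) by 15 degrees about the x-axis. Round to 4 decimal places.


x' = 8
y' = 14*cos(15) - -5*sin(15) = 14.8171
z' = 14*sin(15) + -5*cos(15) = -1.2062

(8, 14.8171, -1.2062)


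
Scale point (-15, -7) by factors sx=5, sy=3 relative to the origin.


Scaling: (x*sx, y*sy) = (-15*5, -7*3) = (-75, -21)

(-75, -21)


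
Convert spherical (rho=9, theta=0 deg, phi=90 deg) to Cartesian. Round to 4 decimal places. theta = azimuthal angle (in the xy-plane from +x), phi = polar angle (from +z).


x = 9 * sin(90) * cos(0) = 9
y = 9 * sin(90) * sin(0) = 0
z = 9 * cos(90) = 0

(9, 0, 0)


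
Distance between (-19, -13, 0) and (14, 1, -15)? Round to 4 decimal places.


d = sqrt((14--19)^2 + (1--13)^2 + (-15-0)^2) = 38.8587

38.8587


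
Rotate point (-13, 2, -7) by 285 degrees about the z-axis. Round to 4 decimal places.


x' = -13*cos(285) - 2*sin(285) = -1.4328
y' = -13*sin(285) + 2*cos(285) = 13.0747
z' = -7

(-1.4328, 13.0747, -7)


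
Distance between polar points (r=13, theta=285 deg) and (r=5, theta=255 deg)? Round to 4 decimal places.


d = sqrt(r1^2 + r2^2 - 2*r1*r2*cos(t2-t1))
d = sqrt(13^2 + 5^2 - 2*13*5*cos(255-285)) = 9.0231

9.0231


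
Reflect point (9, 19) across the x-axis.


Reflection across x-axis: (x, y) -> (x, -y)
(9, 19) -> (9, -19)

(9, -19)


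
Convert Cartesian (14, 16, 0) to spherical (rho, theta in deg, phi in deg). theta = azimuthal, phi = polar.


rho = sqrt(14^2 + 16^2 + 0^2) = 21.2603
theta = atan2(16, 14) = 48.8141 deg
phi = acos(0/21.2603) = 90 deg

rho = 21.2603, theta = 48.8141 deg, phi = 90 deg


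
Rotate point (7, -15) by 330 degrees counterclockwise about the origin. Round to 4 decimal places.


x' = 7*cos(330) - -15*sin(330) = -1.4378
y' = 7*sin(330) + -15*cos(330) = -16.4904

(-1.4378, -16.4904)


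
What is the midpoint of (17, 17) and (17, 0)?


Midpoint = ((17+17)/2, (17+0)/2) = (17, 8.5)

(17, 8.5)


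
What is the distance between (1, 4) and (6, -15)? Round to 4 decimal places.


d = sqrt((6-1)^2 + (-15-4)^2) = 19.6469

19.6469


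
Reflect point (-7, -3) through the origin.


Reflection through origin: (x, y) -> (-x, -y)
(-7, -3) -> (7, 3)

(7, 3)


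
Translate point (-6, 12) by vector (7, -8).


Translation: (x+dx, y+dy) = (-6+7, 12+-8) = (1, 4)

(1, 4)


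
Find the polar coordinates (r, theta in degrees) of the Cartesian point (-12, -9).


r = sqrt((-12)^2 + (-9)^2) = 15
theta = atan2(-9, -12) = 216.8699 degrees

r = 15, theta = 216.8699 degrees


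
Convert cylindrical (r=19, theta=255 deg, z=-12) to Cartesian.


x = 19 * cos(255) = -4.9176
y = 19 * sin(255) = -18.3526
z = -12

(-4.9176, -18.3526, -12)


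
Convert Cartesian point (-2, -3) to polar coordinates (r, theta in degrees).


r = sqrt((-2)^2 + (-3)^2) = 3.6056
theta = atan2(-3, -2) = 236.3099 degrees

r = 3.6056, theta = 236.3099 degrees


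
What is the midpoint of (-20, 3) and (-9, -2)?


Midpoint = ((-20+-9)/2, (3+-2)/2) = (-14.5, 0.5)

(-14.5, 0.5)


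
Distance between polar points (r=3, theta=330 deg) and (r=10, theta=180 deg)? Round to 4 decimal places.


d = sqrt(r1^2 + r2^2 - 2*r1*r2*cos(t2-t1))
d = sqrt(3^2 + 10^2 - 2*3*10*cos(180-330)) = 12.6871

12.6871


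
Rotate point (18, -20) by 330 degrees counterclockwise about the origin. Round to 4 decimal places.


x' = 18*cos(330) - -20*sin(330) = 5.5885
y' = 18*sin(330) + -20*cos(330) = -26.3205

(5.5885, -26.3205)


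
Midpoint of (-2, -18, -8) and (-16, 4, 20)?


Midpoint = ((-2+-16)/2, (-18+4)/2, (-8+20)/2) = (-9, -7, 6)

(-9, -7, 6)


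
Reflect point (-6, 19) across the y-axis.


Reflection across y-axis: (x, y) -> (-x, y)
(-6, 19) -> (6, 19)

(6, 19)


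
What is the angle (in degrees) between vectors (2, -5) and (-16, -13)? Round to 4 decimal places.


dot = 2*-16 + -5*-13 = 33
|u| = 5.3852, |v| = 20.6155
cos(angle) = 0.2972
angle = 72.7076 degrees

72.7076 degrees


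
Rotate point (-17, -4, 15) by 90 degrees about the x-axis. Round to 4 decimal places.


x' = -17
y' = -4*cos(90) - 15*sin(90) = -15
z' = -4*sin(90) + 15*cos(90) = -4

(-17, -15, -4)


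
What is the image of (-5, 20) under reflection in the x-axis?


Reflection across x-axis: (x, y) -> (x, -y)
(-5, 20) -> (-5, -20)

(-5, -20)


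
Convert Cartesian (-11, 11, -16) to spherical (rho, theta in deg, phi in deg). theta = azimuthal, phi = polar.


rho = sqrt((-11)^2 + 11^2 + (-16)^2) = 22.3159
theta = atan2(11, -11) = 135 deg
phi = acos(-16/22.3159) = 135.8055 deg

rho = 22.3159, theta = 135 deg, phi = 135.8055 deg


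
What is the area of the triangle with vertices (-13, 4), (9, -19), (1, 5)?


Area = |x1(y2-y3) + x2(y3-y1) + x3(y1-y2)| / 2
= |-13*(-19-5) + 9*(5-4) + 1*(4--19)| / 2
= 172

172


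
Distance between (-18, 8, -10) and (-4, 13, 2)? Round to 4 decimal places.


d = sqrt((-4--18)^2 + (13-8)^2 + (2--10)^2) = 19.105

19.105


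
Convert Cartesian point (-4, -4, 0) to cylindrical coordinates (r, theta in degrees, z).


r = sqrt((-4)^2 + (-4)^2) = 5.6569
theta = atan2(-4, -4) = 225 deg
z = 0

r = 5.6569, theta = 225 deg, z = 0


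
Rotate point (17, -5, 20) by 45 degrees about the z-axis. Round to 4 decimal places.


x' = 17*cos(45) - -5*sin(45) = 15.5563
y' = 17*sin(45) + -5*cos(45) = 8.4853
z' = 20

(15.5563, 8.4853, 20)


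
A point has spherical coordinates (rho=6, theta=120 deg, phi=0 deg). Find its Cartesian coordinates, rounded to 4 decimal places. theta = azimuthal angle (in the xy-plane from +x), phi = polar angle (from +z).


x = 6 * sin(0) * cos(120) = 0
y = 6 * sin(0) * sin(120) = 0
z = 6 * cos(0) = 6

(0, 0, 6)


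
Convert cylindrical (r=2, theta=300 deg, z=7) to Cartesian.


x = 2 * cos(300) = 1
y = 2 * sin(300) = -1.7321
z = 7

(1, -1.7321, 7)


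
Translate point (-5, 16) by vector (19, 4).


Translation: (x+dx, y+dy) = (-5+19, 16+4) = (14, 20)

(14, 20)


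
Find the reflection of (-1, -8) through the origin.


Reflection through origin: (x, y) -> (-x, -y)
(-1, -8) -> (1, 8)

(1, 8)


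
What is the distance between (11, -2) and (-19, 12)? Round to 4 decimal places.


d = sqrt((-19-11)^2 + (12--2)^2) = 33.1059

33.1059


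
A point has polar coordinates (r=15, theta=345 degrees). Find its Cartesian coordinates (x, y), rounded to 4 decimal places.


x = 15 * cos(345) = 14.4889
y = 15 * sin(345) = -3.8823

(14.4889, -3.8823)


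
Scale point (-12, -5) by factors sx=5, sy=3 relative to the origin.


Scaling: (x*sx, y*sy) = (-12*5, -5*3) = (-60, -15)

(-60, -15)


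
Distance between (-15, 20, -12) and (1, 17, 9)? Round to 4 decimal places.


d = sqrt((1--15)^2 + (17-20)^2 + (9--12)^2) = 26.5707

26.5707


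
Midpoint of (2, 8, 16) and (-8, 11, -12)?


Midpoint = ((2+-8)/2, (8+11)/2, (16+-12)/2) = (-3, 9.5, 2)

(-3, 9.5, 2)


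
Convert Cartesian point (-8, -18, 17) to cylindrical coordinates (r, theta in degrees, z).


r = sqrt((-8)^2 + (-18)^2) = 19.6977
theta = atan2(-18, -8) = 246.0375 deg
z = 17

r = 19.6977, theta = 246.0375 deg, z = 17


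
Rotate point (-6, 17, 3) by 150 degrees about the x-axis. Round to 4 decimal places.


x' = -6
y' = 17*cos(150) - 3*sin(150) = -16.2224
z' = 17*sin(150) + 3*cos(150) = 5.9019

(-6, -16.2224, 5.9019)


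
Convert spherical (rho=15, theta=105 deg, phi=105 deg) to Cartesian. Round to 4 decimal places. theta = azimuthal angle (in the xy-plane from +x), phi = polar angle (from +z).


x = 15 * sin(105) * cos(105) = -3.75
y = 15 * sin(105) * sin(105) = 13.9952
z = 15 * cos(105) = -3.8823

(-3.75, 13.9952, -3.8823)


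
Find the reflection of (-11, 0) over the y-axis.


Reflection across y-axis: (x, y) -> (-x, y)
(-11, 0) -> (11, 0)

(11, 0)


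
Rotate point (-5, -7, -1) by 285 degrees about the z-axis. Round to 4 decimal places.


x' = -5*cos(285) - -7*sin(285) = -8.0556
y' = -5*sin(285) + -7*cos(285) = 3.0179
z' = -1

(-8.0556, 3.0179, -1)


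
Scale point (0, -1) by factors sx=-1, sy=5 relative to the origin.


Scaling: (x*sx, y*sy) = (0*-1, -1*5) = (0, -5)

(0, -5)


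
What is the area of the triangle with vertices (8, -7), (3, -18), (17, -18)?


Area = |x1(y2-y3) + x2(y3-y1) + x3(y1-y2)| / 2
= |8*(-18--18) + 3*(-18--7) + 17*(-7--18)| / 2
= 77

77


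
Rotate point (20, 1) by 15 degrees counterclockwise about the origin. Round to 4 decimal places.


x' = 20*cos(15) - 1*sin(15) = 19.0597
y' = 20*sin(15) + 1*cos(15) = 6.1423

(19.0597, 6.1423)


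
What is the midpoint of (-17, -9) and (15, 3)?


Midpoint = ((-17+15)/2, (-9+3)/2) = (-1, -3)

(-1, -3)


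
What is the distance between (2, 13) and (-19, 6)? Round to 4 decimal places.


d = sqrt((-19-2)^2 + (6-13)^2) = 22.1359

22.1359


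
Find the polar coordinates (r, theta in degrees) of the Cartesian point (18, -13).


r = sqrt(18^2 + (-13)^2) = 22.2036
theta = atan2(-13, 18) = 324.1623 degrees

r = 22.2036, theta = 324.1623 degrees


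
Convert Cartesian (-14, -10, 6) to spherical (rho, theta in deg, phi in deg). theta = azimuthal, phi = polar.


rho = sqrt((-14)^2 + (-10)^2 + 6^2) = 18.2209
theta = atan2(-10, -14) = 215.5377 deg
phi = acos(6/18.2209) = 70.7741 deg

rho = 18.2209, theta = 215.5377 deg, phi = 70.7741 deg


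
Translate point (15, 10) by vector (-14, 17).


Translation: (x+dx, y+dy) = (15+-14, 10+17) = (1, 27)

(1, 27)


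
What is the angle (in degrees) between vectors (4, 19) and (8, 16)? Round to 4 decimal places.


dot = 4*8 + 19*16 = 336
|u| = 19.4165, |v| = 17.8885
cos(angle) = 0.9674
angle = 14.6764 degrees

14.6764 degrees


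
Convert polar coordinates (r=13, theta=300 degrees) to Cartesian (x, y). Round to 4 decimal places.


x = 13 * cos(300) = 6.5
y = 13 * sin(300) = -11.2583

(6.5, -11.2583)


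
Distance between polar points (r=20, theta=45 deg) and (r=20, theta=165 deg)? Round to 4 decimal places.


d = sqrt(r1^2 + r2^2 - 2*r1*r2*cos(t2-t1))
d = sqrt(20^2 + 20^2 - 2*20*20*cos(165-45)) = 34.641

34.641


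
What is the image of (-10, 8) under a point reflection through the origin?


Reflection through origin: (x, y) -> (-x, -y)
(-10, 8) -> (10, -8)

(10, -8)


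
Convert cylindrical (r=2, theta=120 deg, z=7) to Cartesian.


x = 2 * cos(120) = -1
y = 2 * sin(120) = 1.7321
z = 7

(-1, 1.7321, 7)


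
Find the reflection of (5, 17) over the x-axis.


Reflection across x-axis: (x, y) -> (x, -y)
(5, 17) -> (5, -17)

(5, -17)


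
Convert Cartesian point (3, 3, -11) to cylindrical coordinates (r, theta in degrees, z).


r = sqrt(3^2 + 3^2) = 4.2426
theta = atan2(3, 3) = 45 deg
z = -11

r = 4.2426, theta = 45 deg, z = -11


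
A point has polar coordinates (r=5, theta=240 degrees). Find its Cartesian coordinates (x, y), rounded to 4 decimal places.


x = 5 * cos(240) = -2.5
y = 5 * sin(240) = -4.3301

(-2.5, -4.3301)


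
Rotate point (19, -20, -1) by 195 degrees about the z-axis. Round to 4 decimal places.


x' = 19*cos(195) - -20*sin(195) = -23.529
y' = 19*sin(195) + -20*cos(195) = 14.401
z' = -1

(-23.529, 14.401, -1)


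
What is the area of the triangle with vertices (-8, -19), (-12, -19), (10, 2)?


Area = |x1(y2-y3) + x2(y3-y1) + x3(y1-y2)| / 2
= |-8*(-19-2) + -12*(2--19) + 10*(-19--19)| / 2
= 42

42


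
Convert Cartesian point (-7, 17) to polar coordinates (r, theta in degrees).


r = sqrt((-7)^2 + 17^2) = 18.3848
theta = atan2(17, -7) = 112.3801 degrees

r = 18.3848, theta = 112.3801 degrees


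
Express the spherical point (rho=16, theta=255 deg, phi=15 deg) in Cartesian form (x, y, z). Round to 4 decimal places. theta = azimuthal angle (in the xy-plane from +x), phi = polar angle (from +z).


x = 16 * sin(15) * cos(255) = -1.0718
y = 16 * sin(15) * sin(255) = -4
z = 16 * cos(15) = 15.4548

(-1.0718, -4, 15.4548)


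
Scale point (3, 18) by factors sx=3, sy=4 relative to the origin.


Scaling: (x*sx, y*sy) = (3*3, 18*4) = (9, 72)

(9, 72)


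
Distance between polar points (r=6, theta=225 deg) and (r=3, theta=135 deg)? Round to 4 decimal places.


d = sqrt(r1^2 + r2^2 - 2*r1*r2*cos(t2-t1))
d = sqrt(6^2 + 3^2 - 2*6*3*cos(135-225)) = 6.7082

6.7082


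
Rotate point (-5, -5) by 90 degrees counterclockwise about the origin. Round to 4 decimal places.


x' = -5*cos(90) - -5*sin(90) = 5
y' = -5*sin(90) + -5*cos(90) = -5

(5, -5)


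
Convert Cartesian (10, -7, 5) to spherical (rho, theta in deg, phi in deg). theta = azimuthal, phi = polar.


rho = sqrt(10^2 + (-7)^2 + 5^2) = 13.1909
theta = atan2(-7, 10) = 325.008 deg
phi = acos(5/13.1909) = 67.7252 deg

rho = 13.1909, theta = 325.008 deg, phi = 67.7252 deg


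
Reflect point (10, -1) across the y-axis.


Reflection across y-axis: (x, y) -> (-x, y)
(10, -1) -> (-10, -1)

(-10, -1)


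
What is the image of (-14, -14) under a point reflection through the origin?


Reflection through origin: (x, y) -> (-x, -y)
(-14, -14) -> (14, 14)

(14, 14)


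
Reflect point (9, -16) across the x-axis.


Reflection across x-axis: (x, y) -> (x, -y)
(9, -16) -> (9, 16)

(9, 16)


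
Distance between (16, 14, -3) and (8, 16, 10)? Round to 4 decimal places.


d = sqrt((8-16)^2 + (16-14)^2 + (10--3)^2) = 15.3948

15.3948


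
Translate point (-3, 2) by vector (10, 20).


Translation: (x+dx, y+dy) = (-3+10, 2+20) = (7, 22)

(7, 22)


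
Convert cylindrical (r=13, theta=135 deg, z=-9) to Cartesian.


x = 13 * cos(135) = -9.1924
y = 13 * sin(135) = 9.1924
z = -9

(-9.1924, 9.1924, -9)


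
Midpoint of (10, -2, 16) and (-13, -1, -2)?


Midpoint = ((10+-13)/2, (-2+-1)/2, (16+-2)/2) = (-1.5, -1.5, 7)

(-1.5, -1.5, 7)


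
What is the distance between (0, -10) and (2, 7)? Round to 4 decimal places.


d = sqrt((2-0)^2 + (7--10)^2) = 17.1172

17.1172


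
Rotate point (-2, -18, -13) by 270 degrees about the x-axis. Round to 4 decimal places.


x' = -2
y' = -18*cos(270) - -13*sin(270) = -13
z' = -18*sin(270) + -13*cos(270) = 18

(-2, -13, 18)


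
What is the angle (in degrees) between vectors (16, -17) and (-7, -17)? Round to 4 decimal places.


dot = 16*-7 + -17*-17 = 177
|u| = 23.3452, |v| = 18.3848
cos(angle) = 0.4124
angle = 65.6444 degrees

65.6444 degrees


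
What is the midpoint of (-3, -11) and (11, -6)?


Midpoint = ((-3+11)/2, (-11+-6)/2) = (4, -8.5)

(4, -8.5)


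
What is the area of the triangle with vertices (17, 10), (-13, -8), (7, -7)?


Area = |x1(y2-y3) + x2(y3-y1) + x3(y1-y2)| / 2
= |17*(-8--7) + -13*(-7-10) + 7*(10--8)| / 2
= 165

165


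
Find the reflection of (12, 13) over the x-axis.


Reflection across x-axis: (x, y) -> (x, -y)
(12, 13) -> (12, -13)

(12, -13)


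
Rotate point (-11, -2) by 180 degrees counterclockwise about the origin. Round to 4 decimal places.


x' = -11*cos(180) - -2*sin(180) = 11
y' = -11*sin(180) + -2*cos(180) = 2

(11, 2)


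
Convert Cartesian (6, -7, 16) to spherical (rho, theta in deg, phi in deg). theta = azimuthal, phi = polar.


rho = sqrt(6^2 + (-7)^2 + 16^2) = 18.4662
theta = atan2(-7, 6) = 310.6013 deg
phi = acos(16/18.4662) = 29.9515 deg

rho = 18.4662, theta = 310.6013 deg, phi = 29.9515 deg


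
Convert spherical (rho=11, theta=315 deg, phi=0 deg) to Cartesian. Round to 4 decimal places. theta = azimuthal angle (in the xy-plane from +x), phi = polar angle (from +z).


x = 11 * sin(0) * cos(315) = 0
y = 11 * sin(0) * sin(315) = 0
z = 11 * cos(0) = 11

(0, 0, 11)


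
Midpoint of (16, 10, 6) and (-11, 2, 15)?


Midpoint = ((16+-11)/2, (10+2)/2, (6+15)/2) = (2.5, 6, 10.5)

(2.5, 6, 10.5)


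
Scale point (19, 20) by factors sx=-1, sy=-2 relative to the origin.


Scaling: (x*sx, y*sy) = (19*-1, 20*-2) = (-19, -40)

(-19, -40)


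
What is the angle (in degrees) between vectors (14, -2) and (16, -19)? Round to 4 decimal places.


dot = 14*16 + -2*-19 = 262
|u| = 14.1421, |v| = 24.8395
cos(angle) = 0.7458
angle = 41.769 degrees

41.769 degrees


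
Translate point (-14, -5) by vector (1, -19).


Translation: (x+dx, y+dy) = (-14+1, -5+-19) = (-13, -24)

(-13, -24)


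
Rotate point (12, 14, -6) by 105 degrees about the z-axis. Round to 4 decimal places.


x' = 12*cos(105) - 14*sin(105) = -16.6288
y' = 12*sin(105) + 14*cos(105) = 7.9676
z' = -6

(-16.6288, 7.9676, -6)


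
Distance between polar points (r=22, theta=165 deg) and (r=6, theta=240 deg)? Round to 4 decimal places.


d = sqrt(r1^2 + r2^2 - 2*r1*r2*cos(t2-t1))
d = sqrt(22^2 + 6^2 - 2*22*6*cos(240-165)) = 21.2526

21.2526


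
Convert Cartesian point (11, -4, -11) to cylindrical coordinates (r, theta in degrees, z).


r = sqrt(11^2 + (-4)^2) = 11.7047
theta = atan2(-4, 11) = 340.0169 deg
z = -11

r = 11.7047, theta = 340.0169 deg, z = -11


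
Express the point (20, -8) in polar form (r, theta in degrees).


r = sqrt(20^2 + (-8)^2) = 21.5407
theta = atan2(-8, 20) = 338.1986 degrees

r = 21.5407, theta = 338.1986 degrees


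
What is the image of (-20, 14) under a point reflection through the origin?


Reflection through origin: (x, y) -> (-x, -y)
(-20, 14) -> (20, -14)

(20, -14)


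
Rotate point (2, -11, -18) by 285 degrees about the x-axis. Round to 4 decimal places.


x' = 2
y' = -11*cos(285) - -18*sin(285) = -20.2337
z' = -11*sin(285) + -18*cos(285) = 5.9664

(2, -20.2337, 5.9664)


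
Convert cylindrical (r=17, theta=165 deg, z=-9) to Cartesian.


x = 17 * cos(165) = -16.4207
y = 17 * sin(165) = 4.3999
z = -9

(-16.4207, 4.3999, -9)


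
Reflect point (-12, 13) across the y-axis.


Reflection across y-axis: (x, y) -> (-x, y)
(-12, 13) -> (12, 13)

(12, 13)


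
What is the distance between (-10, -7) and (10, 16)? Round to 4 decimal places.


d = sqrt((10--10)^2 + (16--7)^2) = 30.4795

30.4795


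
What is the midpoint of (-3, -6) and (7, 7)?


Midpoint = ((-3+7)/2, (-6+7)/2) = (2, 0.5)

(2, 0.5)


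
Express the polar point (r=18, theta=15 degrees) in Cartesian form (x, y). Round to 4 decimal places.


x = 18 * cos(15) = 17.3867
y = 18 * sin(15) = 4.6587

(17.3867, 4.6587)


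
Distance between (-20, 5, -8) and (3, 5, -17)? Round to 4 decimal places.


d = sqrt((3--20)^2 + (5-5)^2 + (-17--8)^2) = 24.6982

24.6982


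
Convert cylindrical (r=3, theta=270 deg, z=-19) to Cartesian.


x = 3 * cos(270) = 0
y = 3 * sin(270) = -3
z = -19

(0, -3, -19)


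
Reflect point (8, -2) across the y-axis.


Reflection across y-axis: (x, y) -> (-x, y)
(8, -2) -> (-8, -2)

(-8, -2)


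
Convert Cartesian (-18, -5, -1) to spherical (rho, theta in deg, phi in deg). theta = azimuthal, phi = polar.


rho = sqrt((-18)^2 + (-5)^2 + (-1)^2) = 18.7083
theta = atan2(-5, -18) = 195.5241 deg
phi = acos(-1/18.7083) = 93.064 deg

rho = 18.7083, theta = 195.5241 deg, phi = 93.064 deg


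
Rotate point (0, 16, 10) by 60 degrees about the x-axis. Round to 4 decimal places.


x' = 0
y' = 16*cos(60) - 10*sin(60) = -0.6603
z' = 16*sin(60) + 10*cos(60) = 18.8564

(0, -0.6603, 18.8564)


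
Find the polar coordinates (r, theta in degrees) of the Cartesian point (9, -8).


r = sqrt(9^2 + (-8)^2) = 12.0416
theta = atan2(-8, 9) = 318.3665 degrees

r = 12.0416, theta = 318.3665 degrees


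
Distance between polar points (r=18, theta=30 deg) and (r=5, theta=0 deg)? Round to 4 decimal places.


d = sqrt(r1^2 + r2^2 - 2*r1*r2*cos(t2-t1))
d = sqrt(18^2 + 5^2 - 2*18*5*cos(0-30)) = 13.8966

13.8966


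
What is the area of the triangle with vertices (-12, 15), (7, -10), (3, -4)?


Area = |x1(y2-y3) + x2(y3-y1) + x3(y1-y2)| / 2
= |-12*(-10--4) + 7*(-4-15) + 3*(15--10)| / 2
= 7

7


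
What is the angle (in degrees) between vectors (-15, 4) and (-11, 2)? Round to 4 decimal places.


dot = -15*-11 + 4*2 = 173
|u| = 15.5242, |v| = 11.1803
cos(angle) = 0.9967
angle = 4.6266 degrees

4.6266 degrees


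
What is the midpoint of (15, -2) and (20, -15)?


Midpoint = ((15+20)/2, (-2+-15)/2) = (17.5, -8.5)

(17.5, -8.5)


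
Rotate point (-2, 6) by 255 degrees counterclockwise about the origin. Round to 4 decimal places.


x' = -2*cos(255) - 6*sin(255) = 6.3132
y' = -2*sin(255) + 6*cos(255) = 0.3789

(6.3132, 0.3789)


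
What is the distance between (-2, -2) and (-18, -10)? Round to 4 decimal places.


d = sqrt((-18--2)^2 + (-10--2)^2) = 17.8885

17.8885


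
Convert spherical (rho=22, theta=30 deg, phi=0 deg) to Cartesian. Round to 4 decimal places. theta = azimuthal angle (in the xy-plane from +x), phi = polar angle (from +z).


x = 22 * sin(0) * cos(30) = 0
y = 22 * sin(0) * sin(30) = 0
z = 22 * cos(0) = 22

(0, 0, 22)


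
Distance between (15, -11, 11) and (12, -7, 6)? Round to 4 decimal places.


d = sqrt((12-15)^2 + (-7--11)^2 + (6-11)^2) = 7.0711

7.0711


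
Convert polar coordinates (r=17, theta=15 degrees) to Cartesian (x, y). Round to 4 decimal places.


x = 17 * cos(15) = 16.4207
y = 17 * sin(15) = 4.3999

(16.4207, 4.3999)


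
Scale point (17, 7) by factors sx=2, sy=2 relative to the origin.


Scaling: (x*sx, y*sy) = (17*2, 7*2) = (34, 14)

(34, 14)


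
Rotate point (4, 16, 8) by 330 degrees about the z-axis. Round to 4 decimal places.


x' = 4*cos(330) - 16*sin(330) = 11.4641
y' = 4*sin(330) + 16*cos(330) = 11.8564
z' = 8

(11.4641, 11.8564, 8)


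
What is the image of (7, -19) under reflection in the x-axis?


Reflection across x-axis: (x, y) -> (x, -y)
(7, -19) -> (7, 19)

(7, 19)


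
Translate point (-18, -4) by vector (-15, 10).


Translation: (x+dx, y+dy) = (-18+-15, -4+10) = (-33, 6)

(-33, 6)


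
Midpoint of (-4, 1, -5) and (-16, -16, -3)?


Midpoint = ((-4+-16)/2, (1+-16)/2, (-5+-3)/2) = (-10, -7.5, -4)

(-10, -7.5, -4)


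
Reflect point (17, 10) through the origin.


Reflection through origin: (x, y) -> (-x, -y)
(17, 10) -> (-17, -10)

(-17, -10)


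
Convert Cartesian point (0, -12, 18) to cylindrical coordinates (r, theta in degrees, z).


r = sqrt(0^2 + (-12)^2) = 12
theta = atan2(-12, 0) = 270 deg
z = 18

r = 12, theta = 270 deg, z = 18


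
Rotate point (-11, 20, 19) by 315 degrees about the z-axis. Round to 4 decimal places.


x' = -11*cos(315) - 20*sin(315) = 6.364
y' = -11*sin(315) + 20*cos(315) = 21.9203
z' = 19

(6.364, 21.9203, 19)


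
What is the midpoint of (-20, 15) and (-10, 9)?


Midpoint = ((-20+-10)/2, (15+9)/2) = (-15, 12)

(-15, 12)


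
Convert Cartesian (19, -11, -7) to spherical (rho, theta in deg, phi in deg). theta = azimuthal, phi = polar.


rho = sqrt(19^2 + (-11)^2 + (-7)^2) = 23.0434
theta = atan2(-11, 19) = 329.9314 deg
phi = acos(-7/23.0434) = 107.6844 deg

rho = 23.0434, theta = 329.9314 deg, phi = 107.6844 deg


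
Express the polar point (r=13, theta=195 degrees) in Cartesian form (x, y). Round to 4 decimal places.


x = 13 * cos(195) = -12.557
y = 13 * sin(195) = -3.3646

(-12.557, -3.3646)


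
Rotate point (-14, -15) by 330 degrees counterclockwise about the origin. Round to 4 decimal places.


x' = -14*cos(330) - -15*sin(330) = -19.6244
y' = -14*sin(330) + -15*cos(330) = -5.9904

(-19.6244, -5.9904)


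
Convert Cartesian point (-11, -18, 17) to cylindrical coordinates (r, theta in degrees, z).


r = sqrt((-11)^2 + (-18)^2) = 21.095
theta = atan2(-18, -11) = 238.5704 deg
z = 17

r = 21.095, theta = 238.5704 deg, z = 17


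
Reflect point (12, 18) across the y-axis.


Reflection across y-axis: (x, y) -> (-x, y)
(12, 18) -> (-12, 18)

(-12, 18)


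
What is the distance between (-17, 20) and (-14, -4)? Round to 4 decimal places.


d = sqrt((-14--17)^2 + (-4-20)^2) = 24.1868

24.1868


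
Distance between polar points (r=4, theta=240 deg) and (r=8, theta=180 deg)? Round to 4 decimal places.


d = sqrt(r1^2 + r2^2 - 2*r1*r2*cos(t2-t1))
d = sqrt(4^2 + 8^2 - 2*4*8*cos(180-240)) = 6.9282

6.9282


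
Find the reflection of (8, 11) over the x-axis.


Reflection across x-axis: (x, y) -> (x, -y)
(8, 11) -> (8, -11)

(8, -11)


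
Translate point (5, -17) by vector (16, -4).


Translation: (x+dx, y+dy) = (5+16, -17+-4) = (21, -21)

(21, -21)


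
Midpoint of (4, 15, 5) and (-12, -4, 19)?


Midpoint = ((4+-12)/2, (15+-4)/2, (5+19)/2) = (-4, 5.5, 12)

(-4, 5.5, 12)


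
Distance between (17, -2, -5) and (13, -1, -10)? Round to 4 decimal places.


d = sqrt((13-17)^2 + (-1--2)^2 + (-10--5)^2) = 6.4807

6.4807


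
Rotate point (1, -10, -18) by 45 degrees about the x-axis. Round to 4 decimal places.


x' = 1
y' = -10*cos(45) - -18*sin(45) = 5.6569
z' = -10*sin(45) + -18*cos(45) = -19.799

(1, 5.6569, -19.799)


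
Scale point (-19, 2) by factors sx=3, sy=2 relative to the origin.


Scaling: (x*sx, y*sy) = (-19*3, 2*2) = (-57, 4)

(-57, 4)


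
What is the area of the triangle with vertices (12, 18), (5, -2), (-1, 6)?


Area = |x1(y2-y3) + x2(y3-y1) + x3(y1-y2)| / 2
= |12*(-2-6) + 5*(6-18) + -1*(18--2)| / 2
= 88

88


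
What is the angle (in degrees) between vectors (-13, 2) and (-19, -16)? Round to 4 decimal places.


dot = -13*-19 + 2*-16 = 215
|u| = 13.1529, |v| = 24.8395
cos(angle) = 0.6581
angle = 48.8471 degrees

48.8471 degrees


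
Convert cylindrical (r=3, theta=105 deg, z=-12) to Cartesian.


x = 3 * cos(105) = -0.7765
y = 3 * sin(105) = 2.8978
z = -12

(-0.7765, 2.8978, -12)


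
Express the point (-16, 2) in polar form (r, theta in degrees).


r = sqrt((-16)^2 + 2^2) = 16.1245
theta = atan2(2, -16) = 172.875 degrees

r = 16.1245, theta = 172.875 degrees


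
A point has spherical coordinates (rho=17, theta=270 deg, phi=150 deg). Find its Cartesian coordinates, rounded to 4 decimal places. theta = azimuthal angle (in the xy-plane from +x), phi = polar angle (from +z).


x = 17 * sin(150) * cos(270) = 0
y = 17 * sin(150) * sin(270) = -8.5
z = 17 * cos(150) = -14.7224

(0, -8.5, -14.7224)


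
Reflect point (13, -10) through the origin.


Reflection through origin: (x, y) -> (-x, -y)
(13, -10) -> (-13, 10)

(-13, 10)


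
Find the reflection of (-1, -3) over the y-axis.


Reflection across y-axis: (x, y) -> (-x, y)
(-1, -3) -> (1, -3)

(1, -3)


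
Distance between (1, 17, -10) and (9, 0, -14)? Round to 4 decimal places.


d = sqrt((9-1)^2 + (0-17)^2 + (-14--10)^2) = 19.2094

19.2094


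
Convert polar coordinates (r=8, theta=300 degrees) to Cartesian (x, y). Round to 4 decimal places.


x = 8 * cos(300) = 4
y = 8 * sin(300) = -6.9282

(4, -6.9282)


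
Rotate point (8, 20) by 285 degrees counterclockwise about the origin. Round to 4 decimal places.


x' = 8*cos(285) - 20*sin(285) = 21.3891
y' = 8*sin(285) + 20*cos(285) = -2.551

(21.3891, -2.551)


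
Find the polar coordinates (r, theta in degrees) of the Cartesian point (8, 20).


r = sqrt(8^2 + 20^2) = 21.5407
theta = atan2(20, 8) = 68.1986 degrees

r = 21.5407, theta = 68.1986 degrees


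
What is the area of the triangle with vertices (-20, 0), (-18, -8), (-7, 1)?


Area = |x1(y2-y3) + x2(y3-y1) + x3(y1-y2)| / 2
= |-20*(-8-1) + -18*(1-0) + -7*(0--8)| / 2
= 53

53


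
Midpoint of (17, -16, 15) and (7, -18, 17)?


Midpoint = ((17+7)/2, (-16+-18)/2, (15+17)/2) = (12, -17, 16)

(12, -17, 16)


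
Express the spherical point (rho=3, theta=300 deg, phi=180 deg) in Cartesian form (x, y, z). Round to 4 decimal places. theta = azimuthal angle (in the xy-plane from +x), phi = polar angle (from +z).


x = 3 * sin(180) * cos(300) = 0
y = 3 * sin(180) * sin(300) = 0
z = 3 * cos(180) = -3

(0, 0, -3)


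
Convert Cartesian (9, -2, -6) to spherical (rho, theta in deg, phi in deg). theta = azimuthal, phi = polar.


rho = sqrt(9^2 + (-2)^2 + (-6)^2) = 11
theta = atan2(-2, 9) = 347.4712 deg
phi = acos(-6/11) = 123.0557 deg

rho = 11, theta = 347.4712 deg, phi = 123.0557 deg


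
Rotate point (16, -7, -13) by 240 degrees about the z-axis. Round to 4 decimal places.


x' = 16*cos(240) - -7*sin(240) = -14.0622
y' = 16*sin(240) + -7*cos(240) = -10.3564
z' = -13

(-14.0622, -10.3564, -13)


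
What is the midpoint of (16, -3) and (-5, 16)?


Midpoint = ((16+-5)/2, (-3+16)/2) = (5.5, 6.5)

(5.5, 6.5)


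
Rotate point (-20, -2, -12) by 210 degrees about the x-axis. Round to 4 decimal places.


x' = -20
y' = -2*cos(210) - -12*sin(210) = -4.2679
z' = -2*sin(210) + -12*cos(210) = 11.3923

(-20, -4.2679, 11.3923)


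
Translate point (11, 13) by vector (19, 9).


Translation: (x+dx, y+dy) = (11+19, 13+9) = (30, 22)

(30, 22)


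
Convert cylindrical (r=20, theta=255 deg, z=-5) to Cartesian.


x = 20 * cos(255) = -5.1764
y = 20 * sin(255) = -19.3185
z = -5

(-5.1764, -19.3185, -5)


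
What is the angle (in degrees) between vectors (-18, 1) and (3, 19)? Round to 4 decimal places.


dot = -18*3 + 1*19 = -35
|u| = 18.0278, |v| = 19.2354
cos(angle) = -0.1009
angle = 95.7928 degrees

95.7928 degrees


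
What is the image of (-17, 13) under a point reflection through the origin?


Reflection through origin: (x, y) -> (-x, -y)
(-17, 13) -> (17, -13)

(17, -13)


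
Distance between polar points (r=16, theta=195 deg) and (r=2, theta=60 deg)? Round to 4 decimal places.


d = sqrt(r1^2 + r2^2 - 2*r1*r2*cos(t2-t1))
d = sqrt(16^2 + 2^2 - 2*16*2*cos(60-195)) = 17.4715

17.4715


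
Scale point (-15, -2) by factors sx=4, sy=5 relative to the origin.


Scaling: (x*sx, y*sy) = (-15*4, -2*5) = (-60, -10)

(-60, -10)


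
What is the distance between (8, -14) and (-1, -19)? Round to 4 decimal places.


d = sqrt((-1-8)^2 + (-19--14)^2) = 10.2956

10.2956


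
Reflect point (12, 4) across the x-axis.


Reflection across x-axis: (x, y) -> (x, -y)
(12, 4) -> (12, -4)

(12, -4)


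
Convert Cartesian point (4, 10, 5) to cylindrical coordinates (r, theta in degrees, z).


r = sqrt(4^2 + 10^2) = 10.7703
theta = atan2(10, 4) = 68.1986 deg
z = 5

r = 10.7703, theta = 68.1986 deg, z = 5
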